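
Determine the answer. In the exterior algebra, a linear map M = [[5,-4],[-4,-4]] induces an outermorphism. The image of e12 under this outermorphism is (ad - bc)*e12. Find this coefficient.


The outermorphism of a linear map f sends e1^e2 to f(e1)^f(e2).
f(e1) = 5*e1 - 4*e2
f(e2) = -4*e1 - 4*e2
f(e1) ^ f(e2) = (5*e1 - 4*e2) ^ (-4*e1 - 4*e2)
= 5*(-4)*e12 + (-4)*(-4)*e21
= (-20 - 16)*e12
= -36*e12
Coefficient = -36


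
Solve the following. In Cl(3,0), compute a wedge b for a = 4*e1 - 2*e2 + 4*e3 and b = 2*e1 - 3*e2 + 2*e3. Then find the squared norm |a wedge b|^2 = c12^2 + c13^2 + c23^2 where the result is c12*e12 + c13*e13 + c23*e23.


a wedge b = (a1*b2 - a2*b1)*e12 + (a1*b3 - a3*b1)*e13 + (a2*b3 - a3*b2)*e23
e12 coeff: 4*(-3) - (-2)*2 = -12 - (-4) = -8
e13 coeff: 4*2 - 4*2 = 8 - 8 = 0
e23 coeff: (-2)*2 - 4*(-3) = -4 - (-12) = 8
|a wedge b|^2 = (-8)^2 + 0^2 + 8^2
= 64 + 0 + 64
= 128


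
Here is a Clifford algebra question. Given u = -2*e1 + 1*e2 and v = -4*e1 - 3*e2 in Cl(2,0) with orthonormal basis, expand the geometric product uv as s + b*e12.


Expand: (-2*e1 + 1*e2)(-4*e1 - 3*e2)
= (-2)*(-4)*e1e1 + (-2)*(-3)*e1e2 + 1*(-4)*e2e1 + 1*(-3)*e2e2
Using e1^2 = e2^2 = 1, e2e1 = -e1e2:
Scalar part s = (-2)*(-4) + 1*(-3) = 8 + (-3) = 5
Bivector part b = (-2)*(-3) - 1*(-4) = 6 - (-4) = 10
uv = 5 + 10*e12


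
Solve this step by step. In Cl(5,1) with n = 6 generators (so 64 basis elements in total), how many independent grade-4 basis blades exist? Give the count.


Number of grade-k basis blades in Cl(p,q) with n = p + q is C(n, k).
n = 5 + 1 = 6
C(6, 4) = 6! / (4! * 2!)
= 720 / (24 * 2)
= 15


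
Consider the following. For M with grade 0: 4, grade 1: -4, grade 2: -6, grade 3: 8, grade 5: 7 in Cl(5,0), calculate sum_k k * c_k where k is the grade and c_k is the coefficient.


Grade-weighted sum = sum of grade_k * coefficient_k
0*4 = 0
1*(-4) = -4
2*(-6) = -12
3*8 = 24
5*7 = 35
Total = 0 + (-4) + (-12) + 24 + 35 = 43


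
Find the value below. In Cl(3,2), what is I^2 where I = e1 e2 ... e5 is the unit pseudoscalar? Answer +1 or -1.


The pseudoscalar I = e1...e_n (product of all n generators) of Cl(p,q) satisfies I^2 = (-1)^(q + n(n-1)/2).
p = 3, q = 2, n = p + q = 5
n(n-1)/2 = 5 * 4 / 2 = 10
Exponent = q + n(n-1)/2 = 2 + 10 = 12
I^2 = (-1)^12 = +1


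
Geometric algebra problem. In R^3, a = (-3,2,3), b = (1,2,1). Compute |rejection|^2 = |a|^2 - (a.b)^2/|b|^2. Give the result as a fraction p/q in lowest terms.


|a|^2 = (-3)^2 + 2^2 + 3^2 = 22
|b|^2 = 1^2 + 2^2 + 1^2 = 6
a . b = (-3)*1 + 2*2 + 3*1 = 4
(a.b)^2 = 4^2 = 16
|rej|^2 = 22 - 16/6
= (132 - 16)/6
= 116/6
In lowest terms: 58/3


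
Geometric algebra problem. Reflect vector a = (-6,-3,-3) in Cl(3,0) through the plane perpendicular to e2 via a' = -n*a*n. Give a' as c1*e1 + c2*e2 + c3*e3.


Reflection formula: a' = -n*a*n, with n = e2 (unit vector, n^2 = 1).
For reflection through hyperplane perp to e2:
The component along e2 flips sign, others stay.
a = (-6, -3, -3)
a' = (-6, 3, -3)
a' = -6*e1 + 3*e2 - 3*e3


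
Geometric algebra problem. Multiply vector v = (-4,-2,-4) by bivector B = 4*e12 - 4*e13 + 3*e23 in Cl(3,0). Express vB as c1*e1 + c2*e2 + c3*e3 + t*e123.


vB has grade-1 (vector) and grade-3 (trivector) parts: vB = (v _| B) + (v ^ B).
Vector part <vB>_1:
  e1: -v2*b12 - v3*b13 = -(-2)*(4) - (-4)*(-4) = -8
  e2: v1*b12 - v3*b23 = (-4)*(4) - (-4)*(3) = -4
  e3: v1*b13 + v2*b23 = (-4)*(-4) + (-2)*(3) = 10
Trivector part <vB>_3:
  e123: v1*b23 - v2*b13 + v3*b12 = (-4)*(3) - (-2)*(-4) + (-4)*(4) = -36
vB = -8*e1 - 4*e2 + 10*e3 - 36*e123


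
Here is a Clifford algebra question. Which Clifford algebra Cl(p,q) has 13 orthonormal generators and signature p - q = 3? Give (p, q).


We need p + q = 13 and p - q = 3.
Adding: 2p = 13 + 3 = 16, so p = 8.
Then q = 13 - 8 = 5.
(p, q) = (8, 5)


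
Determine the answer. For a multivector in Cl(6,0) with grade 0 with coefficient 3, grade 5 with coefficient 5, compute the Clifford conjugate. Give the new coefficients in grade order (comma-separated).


Clifford conjugate sign for grade k: (-1)^(k(k+1)/2)
Grade 0: (-1)^(0*1/2) = (-1)^0 = 1, coeff 3 -> 3
Grade 5: (-1)^(5*6/2) = (-1)^15 = -1, coeff 5 -> -5
Conjugated coefficients: 3, -5


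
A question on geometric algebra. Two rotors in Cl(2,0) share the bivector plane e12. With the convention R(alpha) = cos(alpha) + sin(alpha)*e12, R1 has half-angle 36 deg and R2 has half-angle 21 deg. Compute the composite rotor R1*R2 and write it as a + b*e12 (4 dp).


Same-plane rotors commute and their half-angles add:
R1*R2 = cos(a1 + a2) + sin(a1 + a2)*e12.
a1 + a2 = 36 + 21 = 57 deg
cos(57 deg) = 0.5446
sin(57 deg) = 0.8387
R1*R2 = 0.5446 + 0.8387*e12


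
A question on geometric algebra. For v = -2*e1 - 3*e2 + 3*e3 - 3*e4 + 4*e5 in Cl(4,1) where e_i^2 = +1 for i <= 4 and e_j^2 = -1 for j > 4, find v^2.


v^2 = sum of c_i^2 * e_i^2
Positive signature terms (e_i^2 = +1): (-2)^2 + (-3)^2 + 3^2 + (-3)^2 = 31
Negative signature terms (e_j^2 = -1): 4^2 = 16
v^2 = 31 - 16 = 15


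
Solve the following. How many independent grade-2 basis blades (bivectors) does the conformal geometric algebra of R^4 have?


The conformal model of R^4 uses Cl(5,1) with m = 4 + 2 = 6 generators.
Number of grade-2 blades = C(m, 2) = C(6, 2)
= 6*5/2 = 15


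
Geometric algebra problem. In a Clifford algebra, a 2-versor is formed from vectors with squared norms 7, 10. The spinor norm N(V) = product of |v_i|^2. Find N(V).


Spinor norm N(V) = |v1|^2 * |v2|^2 * ... * |v2|^2
= 7 * 10
Running product: 7, 70
N(V) = 70


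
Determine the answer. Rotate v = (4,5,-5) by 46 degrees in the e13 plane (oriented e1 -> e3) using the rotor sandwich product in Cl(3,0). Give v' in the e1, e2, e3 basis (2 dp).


Rotor R = cos(23deg) - sin(23deg)*e13
Rotation angle theta = 2 * 23 = 46 degrees in the e13 plane (e1 -> e3).
The component perpendicular to the plane (e2) is invariant: v'_2 = v2 = 5.00
cos(46deg) = 0.6947, sin(46deg) = 0.7193
v'_1 = v1*cos(theta) - v3*sin(theta) = 4*0.6947 - (-5)*0.7193 = 6.38
v'_3 = v1*sin(theta) + v3*cos(theta) = 4*0.7193 + (-5)*0.6947 = -0.60
v' = 6.38*e1 + 5.00*e2 - 0.60*e3


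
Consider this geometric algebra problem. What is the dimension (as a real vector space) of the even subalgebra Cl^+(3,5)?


Even subalgebra dimension = 2^(n-1)
n = 3 + 5 = 8
2^(8 - 1) = 2^7 = 128
Verification: sum of C(8,k) for even k = 1 + 28 + 70 + 28 + 1 = 128
Result = 128


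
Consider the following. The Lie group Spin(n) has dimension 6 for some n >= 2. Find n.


dim Spin(n) = dim so(n) = n(n-1)/2.
Solve n(n-1)/2 = 6, i.e. n^2 - n - 12 = 0.
Discriminant = 1 + 8*6 = 49
n = (1 + sqrt(49))/2 = (1 + 7)/2 = 4


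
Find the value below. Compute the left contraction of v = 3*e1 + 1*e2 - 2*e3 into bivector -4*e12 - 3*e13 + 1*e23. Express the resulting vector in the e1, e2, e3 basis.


Left contraction v _| B = <vB>_1 (grade-1 part of the geometric product vB).
Using e1_|e12 = e2, e2_|e12 = -e1, e1_|e13 = e3, e3_|e13 = -e1, e2_|e23 = e3, e3_|e23 = -e2:
e1 coeff: -v2*b12 - v3*b13 = -(1)*(-4) - (-2)*(-3) = -2
e2 coeff: v1*b12 - v3*b23 = (3)*(-4) - (-2)*(1) = -10
e3 coeff: v1*b13 + v2*b23 = (3)*(-3) + (1)*(1) = -8
v _| B = -2*e1 - 10*e2 - 8*e3


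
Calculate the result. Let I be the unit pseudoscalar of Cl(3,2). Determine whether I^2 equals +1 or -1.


The pseudoscalar I = e1...e_n (product of all n generators) of Cl(p,q) satisfies I^2 = (-1)^(q + n(n-1)/2).
p = 3, q = 2, n = p + q = 5
n(n-1)/2 = 5 * 4 / 2 = 10
Exponent = q + n(n-1)/2 = 2 + 10 = 12
I^2 = (-1)^12 = +1


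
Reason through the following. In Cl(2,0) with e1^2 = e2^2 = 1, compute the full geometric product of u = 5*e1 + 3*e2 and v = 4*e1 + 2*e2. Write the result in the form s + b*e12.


Expand: (5*e1 + 3*e2)(4*e1 + 2*e2)
= 5*4*e1e1 + 5*2*e1e2 + 3*4*e2e1 + 3*2*e2e2
Using e1^2 = e2^2 = 1, e2e1 = -e1e2:
Scalar part s = 5*4 + 3*2 = 20 + 6 = 26
Bivector part b = 5*2 - 3*4 = 10 - 12 = -2
uv = 26 - 2*e12


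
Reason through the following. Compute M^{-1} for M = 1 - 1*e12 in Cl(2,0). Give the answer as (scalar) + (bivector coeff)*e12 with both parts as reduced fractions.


M = 1 - 1*e12, where e12^2 = -1.
Since M commutes with its reverse ~M = a - b*e12, M * ~M = a^2 - b^2*e12^2 = a^2 + b^2.
So M^{-1} = ~M / (a^2 + b^2) = (a - b*e12)/(a^2 + b^2).
a^2 + b^2 = 1 + 1 = 2
Scalar part = 1/2 = 1/2
Bivector coeff = 1/2 = 1/2
M^{-1} = 1/2 + 1/2*e12


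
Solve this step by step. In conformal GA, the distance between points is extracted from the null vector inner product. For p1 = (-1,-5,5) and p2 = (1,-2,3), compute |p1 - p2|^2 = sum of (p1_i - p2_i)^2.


p1 - p2 = (-2, -3, 2)
|p1 - p2|^2 = (-2)^2 + (-3)^2 + 2^2
= 4 + 9 + 4
= 17


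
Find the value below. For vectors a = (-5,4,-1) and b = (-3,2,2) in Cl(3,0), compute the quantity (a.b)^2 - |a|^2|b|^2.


a . b = (-5)*(-3) + 4*2 + (-1)*2
= 15 + 8 + (-2) = 21
|a|^2 = (-5)^2 + 4^2 + (-1)^2 = 42
|b|^2 = (-3)^2 + 2^2 + 2^2 = 17
(a.b)^2 = 21^2 = 441
|a|^2 * |b|^2 = 42 * 17 = 714
Result = 441 - 714 = -273


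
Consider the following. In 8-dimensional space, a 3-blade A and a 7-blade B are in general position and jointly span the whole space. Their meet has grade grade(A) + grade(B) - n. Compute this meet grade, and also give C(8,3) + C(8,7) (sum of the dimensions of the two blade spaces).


Meet grade = grade(A) + grade(B) - n
= 3 + 7 - 8 = 2
C(8,3) = 56
C(8,7) = 8
dim_A + dim_B = 56 + 8 = 64


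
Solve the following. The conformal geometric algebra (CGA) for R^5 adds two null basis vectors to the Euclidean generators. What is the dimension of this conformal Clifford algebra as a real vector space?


The conformal model of R^5 uses Cl(6,1): the 5 Euclidean generators plus two extra orthogonal generators e+ (e+^2 = +1) and e- (e-^2 = -1), from which the null vectors e0, einf are built.
Number of generators m = 5 + 2 = 7.
dim Cl(p,q) = 2^m = 2^7 = 128


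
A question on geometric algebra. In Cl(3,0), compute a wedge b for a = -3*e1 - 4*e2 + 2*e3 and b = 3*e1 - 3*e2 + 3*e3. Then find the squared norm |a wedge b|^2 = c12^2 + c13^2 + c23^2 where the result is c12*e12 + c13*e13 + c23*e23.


a wedge b = (a1*b2 - a2*b1)*e12 + (a1*b3 - a3*b1)*e13 + (a2*b3 - a3*b2)*e23
e12 coeff: (-3)*(-3) - (-4)*3 = 9 - (-12) = 21
e13 coeff: (-3)*3 - 2*3 = -9 - 6 = -15
e23 coeff: (-4)*3 - 2*(-3) = -12 - (-6) = -6
|a wedge b|^2 = 21^2 + (-15)^2 + (-6)^2
= 441 + 225 + 36
= 702


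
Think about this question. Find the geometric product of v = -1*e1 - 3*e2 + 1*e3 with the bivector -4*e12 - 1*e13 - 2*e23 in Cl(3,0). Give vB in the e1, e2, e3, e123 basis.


vB has grade-1 (vector) and grade-3 (trivector) parts: vB = (v _| B) + (v ^ B).
Vector part <vB>_1:
  e1: -v2*b12 - v3*b13 = -(-3)*(-4) - (1)*(-1) = -11
  e2: v1*b12 - v3*b23 = (-1)*(-4) - (1)*(-2) = 6
  e3: v1*b13 + v2*b23 = (-1)*(-1) + (-3)*(-2) = 7
Trivector part <vB>_3:
  e123: v1*b23 - v2*b13 + v3*b12 = (-1)*(-2) - (-3)*(-1) + (1)*(-4) = -5
vB = -11*e1 + 6*e2 + 7*e3 - 5*e123


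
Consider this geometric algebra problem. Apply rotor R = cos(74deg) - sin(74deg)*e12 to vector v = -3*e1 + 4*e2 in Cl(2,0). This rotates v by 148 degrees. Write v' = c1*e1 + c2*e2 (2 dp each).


Rotor R = cos(74deg) - sin(74deg)*e12
Rotation angle theta = 2 * 74 = 148 degrees
v' = R*v*~R rotates v by theta.
cos(148deg) = -0.8480, sin(148deg) = 0.5299
v'_1 = -3*cos(148deg) - 4*sin(148deg)
= -3*(-0.8480) - 4*0.5299
= 0.42
v'_2 = -3*sin(148deg) + 4*cos(148deg)
= -3*0.5299 + 4*(-0.8480)
= -4.98
v' = 0.42*e1 - 4.98*e2


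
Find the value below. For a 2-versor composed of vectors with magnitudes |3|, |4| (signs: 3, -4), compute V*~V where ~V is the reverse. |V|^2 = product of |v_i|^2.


Each vector v_i has |v_i|^2 = s_i^2
Squared scales: 3^2 = 9, (-4)^2 = 16
|V|^2 = 9 * 16
= 144


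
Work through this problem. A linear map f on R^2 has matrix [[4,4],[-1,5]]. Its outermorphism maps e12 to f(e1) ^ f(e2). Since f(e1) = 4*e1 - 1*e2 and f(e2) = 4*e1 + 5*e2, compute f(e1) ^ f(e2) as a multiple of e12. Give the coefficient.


The outermorphism of a linear map f sends e1^e2 to f(e1)^f(e2).
f(e1) = 4*e1 - 1*e2
f(e2) = 4*e1 + 5*e2
f(e1) ^ f(e2) = (4*e1 - 1*e2) ^ (4*e1 + 5*e2)
= 4*5*e12 + (-1)*4*e21
= (20 - (-4))*e12
= 24*e12
Coefficient = 24


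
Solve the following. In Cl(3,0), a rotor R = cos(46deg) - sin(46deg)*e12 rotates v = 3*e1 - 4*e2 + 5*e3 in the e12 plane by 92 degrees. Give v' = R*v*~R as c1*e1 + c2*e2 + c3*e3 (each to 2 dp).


Rotor R = cos(46deg) - sin(46deg)*e12
Rotation angle theta = 2 * 46 = 92 degrees in the e12 plane (e1 -> e2).
The component perpendicular to the plane (e3) is invariant: v'_3 = v3 = 5.00
cos(92deg) = -0.0349, sin(92deg) = 0.9994
v'_1 = v1*cos(theta) - v2*sin(theta) = 3*(-0.0349) - (-4)*0.9994 = 3.89
v'_2 = v1*sin(theta) + v2*cos(theta) = 3*0.9994 + (-4)*(-0.0349) = 3.14
v' = 3.89*e1 + 3.14*e2 + 5.00*e3


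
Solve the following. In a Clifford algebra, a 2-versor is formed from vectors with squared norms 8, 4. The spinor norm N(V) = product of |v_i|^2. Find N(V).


Spinor norm N(V) = |v1|^2 * |v2|^2 * ... * |v2|^2
= 8 * 4
Running product: 8, 32
N(V) = 32


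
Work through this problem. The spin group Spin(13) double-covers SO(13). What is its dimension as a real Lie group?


Spin(n) double-covers SO(n); both have Lie algebra so(n) of dimension n(n-1)/2.
n = 13
n(n-1) = 13 * 12 = 156
dim Spin(13) = 156/2 = 78


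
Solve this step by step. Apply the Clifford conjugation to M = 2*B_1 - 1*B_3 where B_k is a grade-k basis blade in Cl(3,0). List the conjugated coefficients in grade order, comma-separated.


Clifford conjugate sign for grade k: (-1)^(k(k+1)/2)
Grade 1: (-1)^(1*2/2) = (-1)^1 = -1, coeff 2 -> -2
Grade 3: (-1)^(3*4/2) = (-1)^6 = 1, coeff -1 -> -1
Conjugated coefficients: -2, -1


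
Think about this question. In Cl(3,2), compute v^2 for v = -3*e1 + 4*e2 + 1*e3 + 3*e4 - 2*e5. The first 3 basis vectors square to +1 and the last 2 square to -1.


v^2 = sum of c_i^2 * e_i^2
Positive signature terms (e_i^2 = +1): (-3)^2 + 4^2 + 1^2 = 26
Negative signature terms (e_j^2 = -1): 3^2 + (-2)^2 = 13
v^2 = 26 - 13 = 13


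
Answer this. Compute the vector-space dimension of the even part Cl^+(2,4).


Even subalgebra dimension = 2^(n-1)
n = 2 + 4 = 6
2^(6 - 1) = 2^5 = 32
Verification: sum of C(6,k) for even k = 1 + 15 + 15 + 1 = 32
Result = 32


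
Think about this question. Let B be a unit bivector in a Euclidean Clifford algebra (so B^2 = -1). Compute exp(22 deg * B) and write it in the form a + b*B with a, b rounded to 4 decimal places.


For a unit bivector B with B^2 = -1, the exponential series gives
e^(theta*B) = cos(theta) + sin(theta)*B (the GA analogue of Euler's formula).
theta = 22 degrees = 0.383972 rad
cos(22 deg) = 0.9272
sin(22 deg) = 0.3746
exp(theta*B) = 0.9272 + 0.3746*B


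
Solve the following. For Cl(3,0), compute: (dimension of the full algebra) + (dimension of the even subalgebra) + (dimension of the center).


n = 3 + 0 = 3
Total dim = 2^3 = 8
Even subalgebra dim = 2^2 = 4
n is odd, so center dim = 2
Sum = 8 + 4 + 2 = 14


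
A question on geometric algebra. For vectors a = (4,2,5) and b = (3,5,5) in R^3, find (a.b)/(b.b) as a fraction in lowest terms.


Projection coefficient = (a . b) / (b . b)
a . b = 4*3 + 2*5 + 5*5
= 12 + 10 + 25 = 47
b . b = 3^2 + 5^2 + 5^2
= 9 + 25 + 25 = 59
Coefficient = 47/59
In lowest terms: 47/59


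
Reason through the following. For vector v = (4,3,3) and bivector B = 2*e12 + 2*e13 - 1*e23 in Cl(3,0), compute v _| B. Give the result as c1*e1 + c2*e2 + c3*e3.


Left contraction v _| B = <vB>_1 (grade-1 part of the geometric product vB).
Using e1_|e12 = e2, e2_|e12 = -e1, e1_|e13 = e3, e3_|e13 = -e1, e2_|e23 = e3, e3_|e23 = -e2:
e1 coeff: -v2*b12 - v3*b13 = -(3)*(2) - (3)*(2) = -12
e2 coeff: v1*b12 - v3*b23 = (4)*(2) - (3)*(-1) = 11
e3 coeff: v1*b13 + v2*b23 = (4)*(2) + (3)*(-1) = 5
v _| B = -12*e1 + 11*e2 + 5*e3


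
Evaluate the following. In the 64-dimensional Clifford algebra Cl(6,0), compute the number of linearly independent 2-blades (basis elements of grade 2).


Number of grade-k basis blades in Cl(p,q) with n = p + q is C(n, k).
n = 6 + 0 = 6
C(6, 2) = 6! / (2! * 4!)
= 720 / (2 * 24)
= 15


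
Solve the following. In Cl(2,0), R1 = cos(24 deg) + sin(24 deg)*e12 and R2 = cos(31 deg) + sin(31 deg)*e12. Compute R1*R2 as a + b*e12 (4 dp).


Same-plane rotors commute and their half-angles add:
R1*R2 = cos(a1 + a2) + sin(a1 + a2)*e12.
a1 + a2 = 24 + 31 = 55 deg
cos(55 deg) = 0.5736
sin(55 deg) = 0.8192
R1*R2 = 0.5736 + 0.8192*e12


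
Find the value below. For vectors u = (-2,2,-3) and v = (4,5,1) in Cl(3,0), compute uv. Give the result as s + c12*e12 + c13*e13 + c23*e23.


In Cl(3,0): e_i^2 = 1, e_ie_j = -e_je_i for i != j.
Scalar part = u . v = (-2)*4 + 2*5 + (-3)*1
= -8 + 10 + (-3) = -1
e12 coeff = (-2)*5 - 2*4 = -10 - 8 = -18
e13 coeff = (-2)*1 - (-3)*4 = -2 - (-12) = 10
e23 coeff = 2*1 - (-3)*5 = 2 - (-15) = 17
uv = -1 - 18*e12 + 10*e13 + 17*e23


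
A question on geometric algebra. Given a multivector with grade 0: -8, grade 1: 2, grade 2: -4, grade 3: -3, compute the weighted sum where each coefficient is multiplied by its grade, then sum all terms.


Grade-weighted sum = sum of grade_k * coefficient_k
0*(-8) = 0
1*2 = 2
2*(-4) = -8
3*(-3) = -9
Total = 0 + 2 + (-8) + (-9) = -15


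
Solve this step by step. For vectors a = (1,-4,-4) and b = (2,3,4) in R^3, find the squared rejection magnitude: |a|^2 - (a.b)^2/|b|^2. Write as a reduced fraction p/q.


|a|^2 = 1^2 + (-4)^2 + (-4)^2 = 33
|b|^2 = 2^2 + 3^2 + 4^2 = 29
a . b = 1*2 + (-4)*3 + (-4)*4 = -26
(a.b)^2 = (-26)^2 = 676
|rej|^2 = 33 - 676/29
= (957 - 676)/29
= 281/29
In lowest terms: 281/29


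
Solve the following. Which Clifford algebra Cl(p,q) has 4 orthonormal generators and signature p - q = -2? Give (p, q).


We need p + q = 4 and p - q = -2.
Adding: 2p = 4 + (-2) = 2, so p = 1.
Then q = 4 - 1 = 3.
(p, q) = (1, 3)


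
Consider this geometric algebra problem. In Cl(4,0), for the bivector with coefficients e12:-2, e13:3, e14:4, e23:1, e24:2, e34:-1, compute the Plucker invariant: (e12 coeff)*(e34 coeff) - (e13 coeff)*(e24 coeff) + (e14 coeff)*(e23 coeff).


Plucker relation: af - be + cd
a*f = (-2)*(-1) = 2
b*e = 3*2 = 6
c*d = 4*1 = 4
af - be + cd = 2 - 6 + 4
= 0


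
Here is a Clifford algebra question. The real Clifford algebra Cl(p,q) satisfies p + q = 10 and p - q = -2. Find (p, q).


We need p + q = 10 and p - q = -2.
Adding: 2p = 10 + (-2) = 8, so p = 4.
Then q = 10 - 4 = 6.
(p, q) = (4, 6)


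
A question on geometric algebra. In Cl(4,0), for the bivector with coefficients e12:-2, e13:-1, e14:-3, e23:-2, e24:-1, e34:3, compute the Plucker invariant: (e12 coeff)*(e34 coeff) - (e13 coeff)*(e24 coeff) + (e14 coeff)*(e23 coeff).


Plucker relation: af - be + cd
a*f = (-2)*3 = -6
b*e = (-1)*(-1) = 1
c*d = (-3)*(-2) = 6
af - be + cd = -6 - 1 + 6
= -1


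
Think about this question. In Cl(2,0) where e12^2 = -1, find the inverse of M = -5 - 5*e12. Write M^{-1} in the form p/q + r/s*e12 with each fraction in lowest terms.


M = -5 - 5*e12, where e12^2 = -1.
Since M commutes with its reverse ~M = a - b*e12, M * ~M = a^2 - b^2*e12^2 = a^2 + b^2.
So M^{-1} = ~M / (a^2 + b^2) = (a - b*e12)/(a^2 + b^2).
a^2 + b^2 = 25 + 25 = 50
Scalar part = -5/50 = -1/10
Bivector coeff = 5/50 = 1/10
M^{-1} = -1/10 + 1/10*e12


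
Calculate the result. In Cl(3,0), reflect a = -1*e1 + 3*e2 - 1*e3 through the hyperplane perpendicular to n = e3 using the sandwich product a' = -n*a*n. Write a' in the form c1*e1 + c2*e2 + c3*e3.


Reflection formula: a' = -n*a*n, with n = e3 (unit vector, n^2 = 1).
For reflection through hyperplane perp to e3:
The component along e3 flips sign, others stay.
a = (-1, 3, -1)
a' = (-1, 3, 1)
a' = -1*e1 + 3*e2 + 1*e3


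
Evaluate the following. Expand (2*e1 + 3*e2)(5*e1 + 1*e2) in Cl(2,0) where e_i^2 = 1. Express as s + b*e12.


Expand: (2*e1 + 3*e2)(5*e1 + 1*e2)
= 2*5*e1e1 + 2*1*e1e2 + 3*5*e2e1 + 3*1*e2e2
Using e1^2 = e2^2 = 1, e2e1 = -e1e2:
Scalar part s = 2*5 + 3*1 = 10 + 3 = 13
Bivector part b = 2*1 - 3*5 = 2 - 15 = -13
uv = 13 - 13*e12


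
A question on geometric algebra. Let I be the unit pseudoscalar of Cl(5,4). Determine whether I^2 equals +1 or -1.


The pseudoscalar I = e1...e_n (product of all n generators) of Cl(p,q) satisfies I^2 = (-1)^(q + n(n-1)/2).
p = 5, q = 4, n = p + q = 9
n(n-1)/2 = 9 * 8 / 2 = 36
Exponent = q + n(n-1)/2 = 4 + 36 = 40
I^2 = (-1)^40 = +1


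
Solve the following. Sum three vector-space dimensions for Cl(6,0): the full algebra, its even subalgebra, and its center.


n = 6 + 0 = 6
Total dim = 2^6 = 64
Even subalgebra dim = 2^5 = 32
n is even, so center dim = 1
Sum = 64 + 32 + 1 = 97


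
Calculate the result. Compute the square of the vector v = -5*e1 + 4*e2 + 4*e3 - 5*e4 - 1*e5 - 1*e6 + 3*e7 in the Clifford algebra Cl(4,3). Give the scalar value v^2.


v^2 = sum of c_i^2 * e_i^2
Positive signature terms (e_i^2 = +1): (-5)^2 + 4^2 + 4^2 + (-5)^2 = 82
Negative signature terms (e_j^2 = -1): (-1)^2 + (-1)^2 + 3^2 = 11
v^2 = 82 - 11 = 71


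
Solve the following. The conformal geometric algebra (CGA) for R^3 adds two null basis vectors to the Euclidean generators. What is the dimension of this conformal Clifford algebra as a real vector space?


The conformal model of R^3 uses Cl(4,1): the 3 Euclidean generators plus two extra orthogonal generators e+ (e+^2 = +1) and e- (e-^2 = -1), from which the null vectors e0, einf are built.
Number of generators m = 3 + 2 = 5.
dim Cl(p,q) = 2^m = 2^5 = 32


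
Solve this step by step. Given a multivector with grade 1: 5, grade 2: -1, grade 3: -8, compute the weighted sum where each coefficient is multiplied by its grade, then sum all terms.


Grade-weighted sum = sum of grade_k * coefficient_k
1*5 = 5
2*(-1) = -2
3*(-8) = -24
Total = 5 + (-2) + (-24) = -21


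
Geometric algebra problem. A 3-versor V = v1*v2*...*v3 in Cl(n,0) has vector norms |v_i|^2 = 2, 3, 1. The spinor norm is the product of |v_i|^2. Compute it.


Spinor norm N(V) = |v1|^2 * |v2|^2 * ... * |v3|^2
= 2 * 3 * 1
Running product: 2, 6, 6
N(V) = 6


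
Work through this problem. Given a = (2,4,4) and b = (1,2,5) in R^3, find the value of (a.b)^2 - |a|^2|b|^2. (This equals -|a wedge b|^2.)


a . b = 2*1 + 4*2 + 4*5
= 2 + 8 + 20 = 30
|a|^2 = 2^2 + 4^2 + 4^2 = 36
|b|^2 = 1^2 + 2^2 + 5^2 = 30
(a.b)^2 = 30^2 = 900
|a|^2 * |b|^2 = 36 * 30 = 1080
Result = 900 - 1080 = -180


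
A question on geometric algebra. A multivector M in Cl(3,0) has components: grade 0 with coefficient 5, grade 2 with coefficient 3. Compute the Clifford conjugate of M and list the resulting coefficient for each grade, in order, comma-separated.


Clifford conjugate sign for grade k: (-1)^(k(k+1)/2)
Grade 0: (-1)^(0*1/2) = (-1)^0 = 1, coeff 5 -> 5
Grade 2: (-1)^(2*3/2) = (-1)^3 = -1, coeff 3 -> -3
Conjugated coefficients: 5, -3


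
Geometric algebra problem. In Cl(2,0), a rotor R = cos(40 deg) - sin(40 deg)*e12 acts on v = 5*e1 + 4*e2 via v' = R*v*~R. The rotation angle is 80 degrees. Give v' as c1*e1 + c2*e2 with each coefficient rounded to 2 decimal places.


Rotor R = cos(40deg) - sin(40deg)*e12
Rotation angle theta = 2 * 40 = 80 degrees
v' = R*v*~R rotates v by theta.
cos(80deg) = 0.1736, sin(80deg) = 0.9848
v'_1 = 5*cos(80deg) - 4*sin(80deg)
= 5*0.1736 - 4*0.9848
= -3.07
v'_2 = 5*sin(80deg) + 4*cos(80deg)
= 5*0.9848 + 4*0.1736
= 5.62
v' = -3.07*e1 + 5.62*e2


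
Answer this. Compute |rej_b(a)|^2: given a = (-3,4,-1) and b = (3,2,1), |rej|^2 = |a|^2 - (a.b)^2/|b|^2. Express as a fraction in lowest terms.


|a|^2 = (-3)^2 + 4^2 + (-1)^2 = 26
|b|^2 = 3^2 + 2^2 + 1^2 = 14
a . b = (-3)*3 + 4*2 + (-1)*1 = -2
(a.b)^2 = (-2)^2 = 4
|rej|^2 = 26 - 4/14
= (364 - 4)/14
= 360/14
In lowest terms: 180/7


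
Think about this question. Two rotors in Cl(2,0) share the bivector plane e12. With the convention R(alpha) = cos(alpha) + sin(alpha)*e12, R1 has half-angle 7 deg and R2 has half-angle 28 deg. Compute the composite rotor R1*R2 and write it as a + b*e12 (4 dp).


Same-plane rotors commute and their half-angles add:
R1*R2 = cos(a1 + a2) + sin(a1 + a2)*e12.
a1 + a2 = 7 + 28 = 35 deg
cos(35 deg) = 0.8192
sin(35 deg) = 0.5736
R1*R2 = 0.8192 + 0.5736*e12


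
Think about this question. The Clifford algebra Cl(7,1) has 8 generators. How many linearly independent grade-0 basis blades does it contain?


Number of grade-k basis blades in Cl(p,q) with n = p + q is C(n, k).
n = 7 + 1 = 8
C(8, 0) = 8! / (0! * 8!)
= 40320 / (1 * 40320)
= 1


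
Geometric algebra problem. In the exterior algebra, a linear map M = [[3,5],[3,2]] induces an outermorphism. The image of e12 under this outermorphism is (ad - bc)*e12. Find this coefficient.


The outermorphism of a linear map f sends e1^e2 to f(e1)^f(e2).
f(e1) = 3*e1 + 3*e2
f(e2) = 5*e1 + 2*e2
f(e1) ^ f(e2) = (3*e1 + 3*e2) ^ (5*e1 + 2*e2)
= 3*2*e12 + 3*5*e21
= (6 - 15)*e12
= -9*e12
Coefficient = -9


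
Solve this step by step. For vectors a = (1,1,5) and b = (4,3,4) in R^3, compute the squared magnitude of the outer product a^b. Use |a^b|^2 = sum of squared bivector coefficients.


a wedge b = (a1*b2 - a2*b1)*e12 + (a1*b3 - a3*b1)*e13 + (a2*b3 - a3*b2)*e23
e12 coeff: 1*3 - 1*4 = 3 - 4 = -1
e13 coeff: 1*4 - 5*4 = 4 - 20 = -16
e23 coeff: 1*4 - 5*3 = 4 - 15 = -11
|a wedge b|^2 = (-1)^2 + (-16)^2 + (-11)^2
= 1 + 256 + 121
= 378


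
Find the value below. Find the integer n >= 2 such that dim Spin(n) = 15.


dim Spin(n) = dim so(n) = n(n-1)/2.
Solve n(n-1)/2 = 15, i.e. n^2 - n - 30 = 0.
Discriminant = 1 + 8*15 = 121
n = (1 + sqrt(121))/2 = (1 + 11)/2 = 6


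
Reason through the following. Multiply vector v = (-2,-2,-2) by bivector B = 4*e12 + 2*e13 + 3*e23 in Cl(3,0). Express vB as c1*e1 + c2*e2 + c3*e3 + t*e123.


vB has grade-1 (vector) and grade-3 (trivector) parts: vB = (v _| B) + (v ^ B).
Vector part <vB>_1:
  e1: -v2*b12 - v3*b13 = -(-2)*(4) - (-2)*(2) = 12
  e2: v1*b12 - v3*b23 = (-2)*(4) - (-2)*(3) = -2
  e3: v1*b13 + v2*b23 = (-2)*(2) + (-2)*(3) = -10
Trivector part <vB>_3:
  e123: v1*b23 - v2*b13 + v3*b12 = (-2)*(3) - (-2)*(2) + (-2)*(4) = -10
vB = 12*e1 - 2*e2 - 10*e3 - 10*e123


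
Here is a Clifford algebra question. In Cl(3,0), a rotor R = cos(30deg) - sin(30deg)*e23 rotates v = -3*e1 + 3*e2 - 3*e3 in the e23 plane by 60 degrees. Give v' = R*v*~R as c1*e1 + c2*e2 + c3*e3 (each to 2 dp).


Rotor R = cos(30deg) - sin(30deg)*e23
Rotation angle theta = 2 * 30 = 60 degrees in the e23 plane (e2 -> e3).
The component perpendicular to the plane (e1) is invariant: v'_1 = v1 = -3.00
cos(60deg) = 0.5000, sin(60deg) = 0.8660
v'_2 = v2*cos(theta) - v3*sin(theta) = 3*0.5000 - (-3)*0.8660 = 4.10
v'_3 = v2*sin(theta) + v3*cos(theta) = 3*0.8660 + (-3)*0.5000 = 1.10
v' = -3.00*e1 + 4.10*e2 + 1.10*e3


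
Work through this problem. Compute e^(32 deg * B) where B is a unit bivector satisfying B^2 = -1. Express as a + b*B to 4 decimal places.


For a unit bivector B with B^2 = -1, the exponential series gives
e^(theta*B) = cos(theta) + sin(theta)*B (the GA analogue of Euler's formula).
theta = 32 degrees = 0.558505 rad
cos(32 deg) = 0.8480
sin(32 deg) = 0.5299
exp(theta*B) = 0.8480 + 0.5299*B


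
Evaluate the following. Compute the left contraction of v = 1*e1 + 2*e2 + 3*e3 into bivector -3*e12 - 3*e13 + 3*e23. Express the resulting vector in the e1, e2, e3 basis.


Left contraction v _| B = <vB>_1 (grade-1 part of the geometric product vB).
Using e1_|e12 = e2, e2_|e12 = -e1, e1_|e13 = e3, e3_|e13 = -e1, e2_|e23 = e3, e3_|e23 = -e2:
e1 coeff: -v2*b12 - v3*b13 = -(2)*(-3) - (3)*(-3) = 15
e2 coeff: v1*b12 - v3*b23 = (1)*(-3) - (3)*(3) = -12
e3 coeff: v1*b13 + v2*b23 = (1)*(-3) + (2)*(3) = 3
v _| B = 15*e1 - 12*e2 + 3*e3


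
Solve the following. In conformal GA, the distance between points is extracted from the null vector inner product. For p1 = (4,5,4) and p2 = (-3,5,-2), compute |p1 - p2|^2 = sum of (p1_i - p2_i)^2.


p1 - p2 = (7, 0, 6)
|p1 - p2|^2 = 7^2 + 0^2 + 6^2
= 49 + 0 + 36
= 85


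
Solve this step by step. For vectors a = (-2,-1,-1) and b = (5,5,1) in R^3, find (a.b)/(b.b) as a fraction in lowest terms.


Projection coefficient = (a . b) / (b . b)
a . b = (-2)*5 + (-1)*5 + (-1)*1
= -10 + (-5) + (-1) = -16
b . b = 5^2 + 5^2 + 1^2
= 25 + 25 + 1 = 51
Coefficient = -16/51
In lowest terms: -16/51


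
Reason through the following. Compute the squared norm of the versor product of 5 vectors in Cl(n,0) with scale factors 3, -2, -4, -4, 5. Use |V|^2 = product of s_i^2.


Each vector v_i has |v_i|^2 = s_i^2
Squared scales: 3^2 = 9, (-2)^2 = 4, (-4)^2 = 16, (-4)^2 = 16, 5^2 = 25
|V|^2 = 9 * 4 * 16 * 16 * 25
= 230400


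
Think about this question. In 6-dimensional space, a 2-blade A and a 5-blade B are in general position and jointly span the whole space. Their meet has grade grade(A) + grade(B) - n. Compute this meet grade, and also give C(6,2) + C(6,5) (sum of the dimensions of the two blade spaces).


Meet grade = grade(A) + grade(B) - n
= 2 + 5 - 6 = 1
C(6,2) = 15
C(6,5) = 6
dim_A + dim_B = 15 + 6 = 21


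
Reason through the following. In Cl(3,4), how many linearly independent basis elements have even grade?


Even subalgebra dimension = 2^(n-1)
n = 3 + 4 = 7
2^(7 - 1) = 2^6 = 64
Verification: sum of C(7,k) for even k = 1 + 21 + 35 + 7 = 64
Result = 64


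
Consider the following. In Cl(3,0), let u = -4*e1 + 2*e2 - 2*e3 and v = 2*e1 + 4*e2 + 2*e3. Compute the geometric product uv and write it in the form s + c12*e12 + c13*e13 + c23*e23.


In Cl(3,0): e_i^2 = 1, e_ie_j = -e_je_i for i != j.
Scalar part = u . v = (-4)*2 + 2*4 + (-2)*2
= -8 + 8 + (-4) = -4
e12 coeff = (-4)*4 - 2*2 = -16 - 4 = -20
e13 coeff = (-4)*2 - (-2)*2 = -8 - (-4) = -4
e23 coeff = 2*2 - (-2)*4 = 4 - (-8) = 12
uv = -4 - 20*e12 - 4*e13 + 12*e23


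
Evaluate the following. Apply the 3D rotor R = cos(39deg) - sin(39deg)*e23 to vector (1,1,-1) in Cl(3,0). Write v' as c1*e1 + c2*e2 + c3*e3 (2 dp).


Rotor R = cos(39deg) - sin(39deg)*e23
Rotation angle theta = 2 * 39 = 78 degrees in the e23 plane (e2 -> e3).
The component perpendicular to the plane (e1) is invariant: v'_1 = v1 = 1.00
cos(78deg) = 0.2079, sin(78deg) = 0.9781
v'_2 = v2*cos(theta) - v3*sin(theta) = 1*0.2079 - (-1)*0.9781 = 1.19
v'_3 = v2*sin(theta) + v3*cos(theta) = 1*0.9781 + (-1)*0.2079 = 0.77
v' = 1.00*e1 + 1.19*e2 + 0.77*e3


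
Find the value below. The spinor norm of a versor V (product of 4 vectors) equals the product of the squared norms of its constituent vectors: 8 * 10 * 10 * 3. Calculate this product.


Spinor norm N(V) = |v1|^2 * |v2|^2 * ... * |v4|^2
= 8 * 10 * 10 * 3
Running product: 8, 80, 800, 2400
N(V) = 2400


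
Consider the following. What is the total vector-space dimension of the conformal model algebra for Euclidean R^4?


The conformal model of R^4 uses Cl(5,1): the 4 Euclidean generators plus two extra orthogonal generators e+ (e+^2 = +1) and e- (e-^2 = -1), from which the null vectors e0, einf are built.
Number of generators m = 4 + 2 = 6.
dim Cl(p,q) = 2^m = 2^6 = 64


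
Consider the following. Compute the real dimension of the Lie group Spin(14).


Spin(n) double-covers SO(n); both have Lie algebra so(n) of dimension n(n-1)/2.
n = 14
n(n-1) = 14 * 13 = 182
dim Spin(14) = 182/2 = 91


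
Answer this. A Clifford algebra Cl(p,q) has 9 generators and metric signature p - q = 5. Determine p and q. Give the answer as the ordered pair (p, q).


We need p + q = 9 and p - q = 5.
Adding: 2p = 9 + 5 = 14, so p = 7.
Then q = 9 - 7 = 2.
(p, q) = (7, 2)


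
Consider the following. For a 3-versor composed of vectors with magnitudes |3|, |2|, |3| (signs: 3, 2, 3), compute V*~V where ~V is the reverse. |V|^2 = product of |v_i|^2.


Each vector v_i has |v_i|^2 = s_i^2
Squared scales: 3^2 = 9, 2^2 = 4, 3^2 = 9
|V|^2 = 9 * 4 * 9
= 324


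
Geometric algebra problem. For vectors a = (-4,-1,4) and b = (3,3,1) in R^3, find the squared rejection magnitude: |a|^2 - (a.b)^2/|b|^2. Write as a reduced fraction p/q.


|a|^2 = (-4)^2 + (-1)^2 + 4^2 = 33
|b|^2 = 3^2 + 3^2 + 1^2 = 19
a . b = (-4)*3 + (-1)*3 + 4*1 = -11
(a.b)^2 = (-11)^2 = 121
|rej|^2 = 33 - 121/19
= (627 - 121)/19
= 506/19
In lowest terms: 506/19


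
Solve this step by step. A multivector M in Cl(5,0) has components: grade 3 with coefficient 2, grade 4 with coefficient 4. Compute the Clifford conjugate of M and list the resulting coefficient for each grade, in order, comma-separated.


Clifford conjugate sign for grade k: (-1)^(k(k+1)/2)
Grade 3: (-1)^(3*4/2) = (-1)^6 = 1, coeff 2 -> 2
Grade 4: (-1)^(4*5/2) = (-1)^10 = 1, coeff 4 -> 4
Conjugated coefficients: 2, 4


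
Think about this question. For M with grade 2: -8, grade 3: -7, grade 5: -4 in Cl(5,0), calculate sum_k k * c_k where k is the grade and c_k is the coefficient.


Grade-weighted sum = sum of grade_k * coefficient_k
2*(-8) = -16
3*(-7) = -21
5*(-4) = -20
Total = -16 + (-21) + (-20) = -57


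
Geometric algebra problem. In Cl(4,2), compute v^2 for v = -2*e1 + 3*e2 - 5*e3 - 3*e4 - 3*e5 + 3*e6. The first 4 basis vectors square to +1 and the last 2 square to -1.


v^2 = sum of c_i^2 * e_i^2
Positive signature terms (e_i^2 = +1): (-2)^2 + 3^2 + (-5)^2 + (-3)^2 = 47
Negative signature terms (e_j^2 = -1): (-3)^2 + 3^2 = 18
v^2 = 47 - 18 = 29


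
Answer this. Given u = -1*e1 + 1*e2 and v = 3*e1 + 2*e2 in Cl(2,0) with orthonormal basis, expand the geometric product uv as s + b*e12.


Expand: (-1*e1 + 1*e2)(3*e1 + 2*e2)
= (-1)*3*e1e1 + (-1)*2*e1e2 + 1*3*e2e1 + 1*2*e2e2
Using e1^2 = e2^2 = 1, e2e1 = -e1e2:
Scalar part s = (-1)*3 + 1*2 = -3 + 2 = -1
Bivector part b = (-1)*2 - 1*3 = -2 - 3 = -5
uv = -1 - 5*e12


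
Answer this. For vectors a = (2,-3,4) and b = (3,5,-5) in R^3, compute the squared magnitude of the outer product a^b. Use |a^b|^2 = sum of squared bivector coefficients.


a wedge b = (a1*b2 - a2*b1)*e12 + (a1*b3 - a3*b1)*e13 + (a2*b3 - a3*b2)*e23
e12 coeff: 2*5 - (-3)*3 = 10 - (-9) = 19
e13 coeff: 2*(-5) - 4*3 = -10 - 12 = -22
e23 coeff: (-3)*(-5) - 4*5 = 15 - 20 = -5
|a wedge b|^2 = 19^2 + (-22)^2 + (-5)^2
= 361 + 484 + 25
= 870


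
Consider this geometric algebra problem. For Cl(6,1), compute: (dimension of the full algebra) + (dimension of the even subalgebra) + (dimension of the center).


n = 6 + 1 = 7
Total dim = 2^7 = 128
Even subalgebra dim = 2^6 = 64
n is odd, so center dim = 2
Sum = 128 + 64 + 2 = 194


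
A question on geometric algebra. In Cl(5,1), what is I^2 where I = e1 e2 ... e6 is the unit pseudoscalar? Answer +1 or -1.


The pseudoscalar I = e1...e_n (product of all n generators) of Cl(p,q) satisfies I^2 = (-1)^(q + n(n-1)/2).
p = 5, q = 1, n = p + q = 6
n(n-1)/2 = 6 * 5 / 2 = 15
Exponent = q + n(n-1)/2 = 1 + 15 = 16
I^2 = (-1)^16 = +1


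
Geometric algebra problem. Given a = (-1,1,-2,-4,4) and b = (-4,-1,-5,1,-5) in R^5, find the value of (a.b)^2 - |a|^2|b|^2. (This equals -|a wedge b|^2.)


a . b = (-1)*(-4) + 1*(-1) + (-2)*(-5) + (-4)*1 + 4*(-5)
= 4 + (-1) + 10 + (-4) + (-20) = -11
|a|^2 = (-1)^2 + 1^2 + (-2)^2 + (-4)^2 + 4^2 = 38
|b|^2 = (-4)^2 + (-1)^2 + (-5)^2 + 1^2 + (-5)^2 = 68
(a.b)^2 = (-11)^2 = 121
|a|^2 * |b|^2 = 38 * 68 = 2584
Result = 121 - 2584 = -2463


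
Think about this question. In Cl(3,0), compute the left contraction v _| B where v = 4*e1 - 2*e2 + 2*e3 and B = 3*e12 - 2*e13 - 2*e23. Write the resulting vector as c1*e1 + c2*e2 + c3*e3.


Left contraction v _| B = <vB>_1 (grade-1 part of the geometric product vB).
Using e1_|e12 = e2, e2_|e12 = -e1, e1_|e13 = e3, e3_|e13 = -e1, e2_|e23 = e3, e3_|e23 = -e2:
e1 coeff: -v2*b12 - v3*b13 = -(-2)*(3) - (2)*(-2) = 10
e2 coeff: v1*b12 - v3*b23 = (4)*(3) - (2)*(-2) = 16
e3 coeff: v1*b13 + v2*b23 = (4)*(-2) + (-2)*(-2) = -4
v _| B = 10*e1 + 16*e2 - 4*e3


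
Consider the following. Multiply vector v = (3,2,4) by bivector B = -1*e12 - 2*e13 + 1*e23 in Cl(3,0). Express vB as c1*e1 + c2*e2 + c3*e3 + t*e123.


vB has grade-1 (vector) and grade-3 (trivector) parts: vB = (v _| B) + (v ^ B).
Vector part <vB>_1:
  e1: -v2*b12 - v3*b13 = -(2)*(-1) - (4)*(-2) = 10
  e2: v1*b12 - v3*b23 = (3)*(-1) - (4)*(1) = -7
  e3: v1*b13 + v2*b23 = (3)*(-2) + (2)*(1) = -4
Trivector part <vB>_3:
  e123: v1*b23 - v2*b13 + v3*b12 = (3)*(1) - (2)*(-2) + (4)*(-1) = 3
vB = 10*e1 - 7*e2 - 4*e3 + 3*e123


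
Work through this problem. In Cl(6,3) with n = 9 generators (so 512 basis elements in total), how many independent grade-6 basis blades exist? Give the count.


Number of grade-k basis blades in Cl(p,q) with n = p + q is C(n, k).
n = 6 + 3 = 9
C(9, 6) = 9! / (6! * 3!)
= 362880 / (720 * 6)
= 84


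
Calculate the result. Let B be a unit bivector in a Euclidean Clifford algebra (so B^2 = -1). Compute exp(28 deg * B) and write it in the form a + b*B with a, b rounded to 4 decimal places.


For a unit bivector B with B^2 = -1, the exponential series gives
e^(theta*B) = cos(theta) + sin(theta)*B (the GA analogue of Euler's formula).
theta = 28 degrees = 0.488692 rad
cos(28 deg) = 0.8829
sin(28 deg) = 0.4695
exp(theta*B) = 0.8829 + 0.4695*B


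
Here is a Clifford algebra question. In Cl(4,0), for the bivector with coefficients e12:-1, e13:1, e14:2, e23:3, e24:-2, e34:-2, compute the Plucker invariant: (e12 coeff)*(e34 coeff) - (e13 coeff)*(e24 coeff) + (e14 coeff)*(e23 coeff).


Plucker relation: af - be + cd
a*f = (-1)*(-2) = 2
b*e = 1*(-2) = -2
c*d = 2*3 = 6
af - be + cd = 2 - (-2) + 6
= 10


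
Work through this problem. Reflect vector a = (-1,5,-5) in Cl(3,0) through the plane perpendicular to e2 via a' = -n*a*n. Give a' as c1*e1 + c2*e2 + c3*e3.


Reflection formula: a' = -n*a*n, with n = e2 (unit vector, n^2 = 1).
For reflection through hyperplane perp to e2:
The component along e2 flips sign, others stay.
a = (-1, 5, -5)
a' = (-1, -5, -5)
a' = -1*e1 - 5*e2 - 5*e3


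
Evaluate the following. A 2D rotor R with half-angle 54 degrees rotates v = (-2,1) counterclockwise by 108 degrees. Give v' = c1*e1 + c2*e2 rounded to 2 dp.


Rotor R = cos(54deg) - sin(54deg)*e12
Rotation angle theta = 2 * 54 = 108 degrees
v' = R*v*~R rotates v by theta.
cos(108deg) = -0.3090, sin(108deg) = 0.9511
v'_1 = -2*cos(108deg) - 1*sin(108deg)
= -2*(-0.3090) - 1*0.9511
= -0.33
v'_2 = -2*sin(108deg) + 1*cos(108deg)
= -2*0.9511 + 1*(-0.3090)
= -2.21
v' = -0.33*e1 - 2.21*e2


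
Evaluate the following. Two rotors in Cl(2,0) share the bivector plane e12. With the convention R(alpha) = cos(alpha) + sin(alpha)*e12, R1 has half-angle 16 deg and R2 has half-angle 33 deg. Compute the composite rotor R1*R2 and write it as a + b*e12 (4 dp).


Same-plane rotors commute and their half-angles add:
R1*R2 = cos(a1 + a2) + sin(a1 + a2)*e12.
a1 + a2 = 16 + 33 = 49 deg
cos(49 deg) = 0.6561
sin(49 deg) = 0.7547
R1*R2 = 0.6561 + 0.7547*e12


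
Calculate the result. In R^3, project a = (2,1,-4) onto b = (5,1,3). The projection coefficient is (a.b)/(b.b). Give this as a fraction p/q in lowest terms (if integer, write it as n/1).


Projection coefficient = (a . b) / (b . b)
a . b = 2*5 + 1*1 + (-4)*3
= 10 + 1 + (-12) = -1
b . b = 5^2 + 1^2 + 3^2
= 25 + 1 + 9 = 35
Coefficient = -1/35
In lowest terms: -1/35


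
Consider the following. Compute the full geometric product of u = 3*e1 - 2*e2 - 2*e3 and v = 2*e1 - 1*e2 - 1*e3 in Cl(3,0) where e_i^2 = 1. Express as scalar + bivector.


In Cl(3,0): e_i^2 = 1, e_ie_j = -e_je_i for i != j.
Scalar part = u . v = 3*2 + (-2)*(-1) + (-2)*(-1)
= 6 + 2 + 2 = 10
e12 coeff = 3*(-1) - (-2)*2 = -3 - (-4) = 1
e13 coeff = 3*(-1) - (-2)*2 = -3 - (-4) = 1
e23 coeff = (-2)*(-1) - (-2)*(-1) = 2 - 2 = 0
uv = 10 + 1*e12 + 1*e13 + 0*e23


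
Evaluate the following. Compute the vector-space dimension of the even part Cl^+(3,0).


Even subalgebra dimension = 2^(n-1)
n = 3 + 0 = 3
2^(3 - 1) = 2^2 = 4
Verification: sum of C(3,k) for even k = 1 + 3 = 4
Result = 4


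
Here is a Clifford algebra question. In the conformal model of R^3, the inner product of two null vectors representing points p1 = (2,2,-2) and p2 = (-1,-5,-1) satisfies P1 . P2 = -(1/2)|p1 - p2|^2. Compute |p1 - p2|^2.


p1 - p2 = (3, 7, -1)
|p1 - p2|^2 = 3^2 + 7^2 + (-1)^2
= 9 + 49 + 1
= 59
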